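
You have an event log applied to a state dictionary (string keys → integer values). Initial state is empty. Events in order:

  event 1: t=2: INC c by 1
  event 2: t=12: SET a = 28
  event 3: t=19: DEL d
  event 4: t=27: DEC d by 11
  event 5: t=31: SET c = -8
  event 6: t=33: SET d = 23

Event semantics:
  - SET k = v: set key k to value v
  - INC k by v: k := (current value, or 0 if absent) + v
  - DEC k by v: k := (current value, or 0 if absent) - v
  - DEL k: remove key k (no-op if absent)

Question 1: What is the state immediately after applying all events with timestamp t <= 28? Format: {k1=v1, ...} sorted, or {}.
Apply events with t <= 28 (4 events):
  after event 1 (t=2: INC c by 1): {c=1}
  after event 2 (t=12: SET a = 28): {a=28, c=1}
  after event 3 (t=19: DEL d): {a=28, c=1}
  after event 4 (t=27: DEC d by 11): {a=28, c=1, d=-11}

Answer: {a=28, c=1, d=-11}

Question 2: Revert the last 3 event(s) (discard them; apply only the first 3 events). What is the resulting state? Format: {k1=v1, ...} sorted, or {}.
Keep first 3 events (discard last 3):
  after event 1 (t=2: INC c by 1): {c=1}
  after event 2 (t=12: SET a = 28): {a=28, c=1}
  after event 3 (t=19: DEL d): {a=28, c=1}

Answer: {a=28, c=1}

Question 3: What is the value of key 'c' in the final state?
Track key 'c' through all 6 events:
  event 1 (t=2: INC c by 1): c (absent) -> 1
  event 2 (t=12: SET a = 28): c unchanged
  event 3 (t=19: DEL d): c unchanged
  event 4 (t=27: DEC d by 11): c unchanged
  event 5 (t=31: SET c = -8): c 1 -> -8
  event 6 (t=33: SET d = 23): c unchanged
Final: c = -8

Answer: -8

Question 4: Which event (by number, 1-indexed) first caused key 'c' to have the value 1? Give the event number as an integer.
Answer: 1

Derivation:
Looking for first event where c becomes 1:
  event 1: c (absent) -> 1  <-- first match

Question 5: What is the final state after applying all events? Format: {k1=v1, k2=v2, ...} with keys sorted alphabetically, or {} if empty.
  after event 1 (t=2: INC c by 1): {c=1}
  after event 2 (t=12: SET a = 28): {a=28, c=1}
  after event 3 (t=19: DEL d): {a=28, c=1}
  after event 4 (t=27: DEC d by 11): {a=28, c=1, d=-11}
  after event 5 (t=31: SET c = -8): {a=28, c=-8, d=-11}
  after event 6 (t=33: SET d = 23): {a=28, c=-8, d=23}

Answer: {a=28, c=-8, d=23}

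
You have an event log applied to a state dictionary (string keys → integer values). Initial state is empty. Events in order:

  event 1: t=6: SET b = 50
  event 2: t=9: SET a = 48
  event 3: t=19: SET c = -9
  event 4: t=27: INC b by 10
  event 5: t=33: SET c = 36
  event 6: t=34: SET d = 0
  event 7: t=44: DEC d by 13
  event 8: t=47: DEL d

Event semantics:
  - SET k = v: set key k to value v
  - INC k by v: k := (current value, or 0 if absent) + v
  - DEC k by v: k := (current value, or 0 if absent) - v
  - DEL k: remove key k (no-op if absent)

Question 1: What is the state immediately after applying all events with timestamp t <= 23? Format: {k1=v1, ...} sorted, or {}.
Answer: {a=48, b=50, c=-9}

Derivation:
Apply events with t <= 23 (3 events):
  after event 1 (t=6: SET b = 50): {b=50}
  after event 2 (t=9: SET a = 48): {a=48, b=50}
  after event 3 (t=19: SET c = -9): {a=48, b=50, c=-9}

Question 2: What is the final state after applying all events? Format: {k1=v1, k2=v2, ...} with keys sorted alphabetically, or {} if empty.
Answer: {a=48, b=60, c=36}

Derivation:
  after event 1 (t=6: SET b = 50): {b=50}
  after event 2 (t=9: SET a = 48): {a=48, b=50}
  after event 3 (t=19: SET c = -9): {a=48, b=50, c=-9}
  after event 4 (t=27: INC b by 10): {a=48, b=60, c=-9}
  after event 5 (t=33: SET c = 36): {a=48, b=60, c=36}
  after event 6 (t=34: SET d = 0): {a=48, b=60, c=36, d=0}
  after event 7 (t=44: DEC d by 13): {a=48, b=60, c=36, d=-13}
  after event 8 (t=47: DEL d): {a=48, b=60, c=36}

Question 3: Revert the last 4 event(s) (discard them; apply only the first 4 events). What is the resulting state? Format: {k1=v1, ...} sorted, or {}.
Answer: {a=48, b=60, c=-9}

Derivation:
Keep first 4 events (discard last 4):
  after event 1 (t=6: SET b = 50): {b=50}
  after event 2 (t=9: SET a = 48): {a=48, b=50}
  after event 3 (t=19: SET c = -9): {a=48, b=50, c=-9}
  after event 4 (t=27: INC b by 10): {a=48, b=60, c=-9}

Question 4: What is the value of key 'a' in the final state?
Track key 'a' through all 8 events:
  event 1 (t=6: SET b = 50): a unchanged
  event 2 (t=9: SET a = 48): a (absent) -> 48
  event 3 (t=19: SET c = -9): a unchanged
  event 4 (t=27: INC b by 10): a unchanged
  event 5 (t=33: SET c = 36): a unchanged
  event 6 (t=34: SET d = 0): a unchanged
  event 7 (t=44: DEC d by 13): a unchanged
  event 8 (t=47: DEL d): a unchanged
Final: a = 48

Answer: 48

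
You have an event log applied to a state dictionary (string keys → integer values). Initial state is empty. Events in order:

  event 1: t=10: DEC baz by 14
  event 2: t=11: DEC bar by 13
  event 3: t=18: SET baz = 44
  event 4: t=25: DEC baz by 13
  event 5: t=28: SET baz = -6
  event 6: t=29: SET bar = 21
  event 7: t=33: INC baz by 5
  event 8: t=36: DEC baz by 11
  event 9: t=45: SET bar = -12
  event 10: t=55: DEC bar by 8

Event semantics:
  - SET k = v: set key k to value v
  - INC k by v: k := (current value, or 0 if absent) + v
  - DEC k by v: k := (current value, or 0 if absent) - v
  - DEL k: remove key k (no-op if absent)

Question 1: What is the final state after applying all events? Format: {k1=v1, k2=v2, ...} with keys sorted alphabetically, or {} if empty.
Answer: {bar=-20, baz=-12}

Derivation:
  after event 1 (t=10: DEC baz by 14): {baz=-14}
  after event 2 (t=11: DEC bar by 13): {bar=-13, baz=-14}
  after event 3 (t=18: SET baz = 44): {bar=-13, baz=44}
  after event 4 (t=25: DEC baz by 13): {bar=-13, baz=31}
  after event 5 (t=28: SET baz = -6): {bar=-13, baz=-6}
  after event 6 (t=29: SET bar = 21): {bar=21, baz=-6}
  after event 7 (t=33: INC baz by 5): {bar=21, baz=-1}
  after event 8 (t=36: DEC baz by 11): {bar=21, baz=-12}
  after event 9 (t=45: SET bar = -12): {bar=-12, baz=-12}
  after event 10 (t=55: DEC bar by 8): {bar=-20, baz=-12}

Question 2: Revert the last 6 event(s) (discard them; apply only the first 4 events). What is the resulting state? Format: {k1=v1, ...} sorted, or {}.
Keep first 4 events (discard last 6):
  after event 1 (t=10: DEC baz by 14): {baz=-14}
  after event 2 (t=11: DEC bar by 13): {bar=-13, baz=-14}
  after event 3 (t=18: SET baz = 44): {bar=-13, baz=44}
  after event 4 (t=25: DEC baz by 13): {bar=-13, baz=31}

Answer: {bar=-13, baz=31}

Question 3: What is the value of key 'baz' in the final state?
Track key 'baz' through all 10 events:
  event 1 (t=10: DEC baz by 14): baz (absent) -> -14
  event 2 (t=11: DEC bar by 13): baz unchanged
  event 3 (t=18: SET baz = 44): baz -14 -> 44
  event 4 (t=25: DEC baz by 13): baz 44 -> 31
  event 5 (t=28: SET baz = -6): baz 31 -> -6
  event 6 (t=29: SET bar = 21): baz unchanged
  event 7 (t=33: INC baz by 5): baz -6 -> -1
  event 8 (t=36: DEC baz by 11): baz -1 -> -12
  event 9 (t=45: SET bar = -12): baz unchanged
  event 10 (t=55: DEC bar by 8): baz unchanged
Final: baz = -12

Answer: -12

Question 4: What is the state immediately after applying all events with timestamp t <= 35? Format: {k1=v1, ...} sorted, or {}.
Answer: {bar=21, baz=-1}

Derivation:
Apply events with t <= 35 (7 events):
  after event 1 (t=10: DEC baz by 14): {baz=-14}
  after event 2 (t=11: DEC bar by 13): {bar=-13, baz=-14}
  after event 3 (t=18: SET baz = 44): {bar=-13, baz=44}
  after event 4 (t=25: DEC baz by 13): {bar=-13, baz=31}
  after event 5 (t=28: SET baz = -6): {bar=-13, baz=-6}
  after event 6 (t=29: SET bar = 21): {bar=21, baz=-6}
  after event 7 (t=33: INC baz by 5): {bar=21, baz=-1}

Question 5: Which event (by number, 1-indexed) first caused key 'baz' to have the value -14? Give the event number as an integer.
Looking for first event where baz becomes -14:
  event 1: baz (absent) -> -14  <-- first match

Answer: 1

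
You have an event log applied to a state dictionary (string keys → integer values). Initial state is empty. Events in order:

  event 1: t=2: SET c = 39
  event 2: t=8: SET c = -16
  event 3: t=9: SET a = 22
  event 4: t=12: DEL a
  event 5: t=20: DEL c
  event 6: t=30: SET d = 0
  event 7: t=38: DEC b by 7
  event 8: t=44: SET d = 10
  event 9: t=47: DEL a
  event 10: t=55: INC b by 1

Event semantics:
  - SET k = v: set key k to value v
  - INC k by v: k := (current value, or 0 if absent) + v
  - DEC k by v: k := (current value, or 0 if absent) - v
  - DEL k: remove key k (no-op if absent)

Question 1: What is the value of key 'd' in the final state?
Answer: 10

Derivation:
Track key 'd' through all 10 events:
  event 1 (t=2: SET c = 39): d unchanged
  event 2 (t=8: SET c = -16): d unchanged
  event 3 (t=9: SET a = 22): d unchanged
  event 4 (t=12: DEL a): d unchanged
  event 5 (t=20: DEL c): d unchanged
  event 6 (t=30: SET d = 0): d (absent) -> 0
  event 7 (t=38: DEC b by 7): d unchanged
  event 8 (t=44: SET d = 10): d 0 -> 10
  event 9 (t=47: DEL a): d unchanged
  event 10 (t=55: INC b by 1): d unchanged
Final: d = 10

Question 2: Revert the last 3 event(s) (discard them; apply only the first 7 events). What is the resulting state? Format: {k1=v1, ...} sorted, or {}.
Keep first 7 events (discard last 3):
  after event 1 (t=2: SET c = 39): {c=39}
  after event 2 (t=8: SET c = -16): {c=-16}
  after event 3 (t=9: SET a = 22): {a=22, c=-16}
  after event 4 (t=12: DEL a): {c=-16}
  after event 5 (t=20: DEL c): {}
  after event 6 (t=30: SET d = 0): {d=0}
  after event 7 (t=38: DEC b by 7): {b=-7, d=0}

Answer: {b=-7, d=0}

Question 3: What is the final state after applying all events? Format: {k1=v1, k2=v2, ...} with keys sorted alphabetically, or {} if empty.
  after event 1 (t=2: SET c = 39): {c=39}
  after event 2 (t=8: SET c = -16): {c=-16}
  after event 3 (t=9: SET a = 22): {a=22, c=-16}
  after event 4 (t=12: DEL a): {c=-16}
  after event 5 (t=20: DEL c): {}
  after event 6 (t=30: SET d = 0): {d=0}
  after event 7 (t=38: DEC b by 7): {b=-7, d=0}
  after event 8 (t=44: SET d = 10): {b=-7, d=10}
  after event 9 (t=47: DEL a): {b=-7, d=10}
  after event 10 (t=55: INC b by 1): {b=-6, d=10}

Answer: {b=-6, d=10}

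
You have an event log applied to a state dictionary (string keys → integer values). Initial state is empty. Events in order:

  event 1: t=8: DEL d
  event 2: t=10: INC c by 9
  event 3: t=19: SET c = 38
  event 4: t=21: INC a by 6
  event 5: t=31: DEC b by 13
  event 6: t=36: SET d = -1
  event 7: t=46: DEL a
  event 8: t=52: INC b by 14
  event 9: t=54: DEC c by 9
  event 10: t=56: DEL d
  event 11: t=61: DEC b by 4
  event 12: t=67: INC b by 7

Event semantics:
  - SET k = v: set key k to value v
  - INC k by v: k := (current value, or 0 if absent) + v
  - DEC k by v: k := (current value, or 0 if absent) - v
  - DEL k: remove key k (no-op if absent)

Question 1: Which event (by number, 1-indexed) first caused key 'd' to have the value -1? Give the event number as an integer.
Looking for first event where d becomes -1:
  event 6: d (absent) -> -1  <-- first match

Answer: 6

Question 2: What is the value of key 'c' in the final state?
Track key 'c' through all 12 events:
  event 1 (t=8: DEL d): c unchanged
  event 2 (t=10: INC c by 9): c (absent) -> 9
  event 3 (t=19: SET c = 38): c 9 -> 38
  event 4 (t=21: INC a by 6): c unchanged
  event 5 (t=31: DEC b by 13): c unchanged
  event 6 (t=36: SET d = -1): c unchanged
  event 7 (t=46: DEL a): c unchanged
  event 8 (t=52: INC b by 14): c unchanged
  event 9 (t=54: DEC c by 9): c 38 -> 29
  event 10 (t=56: DEL d): c unchanged
  event 11 (t=61: DEC b by 4): c unchanged
  event 12 (t=67: INC b by 7): c unchanged
Final: c = 29

Answer: 29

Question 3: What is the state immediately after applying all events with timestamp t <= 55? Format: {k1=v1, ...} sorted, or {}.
Answer: {b=1, c=29, d=-1}

Derivation:
Apply events with t <= 55 (9 events):
  after event 1 (t=8: DEL d): {}
  after event 2 (t=10: INC c by 9): {c=9}
  after event 3 (t=19: SET c = 38): {c=38}
  after event 4 (t=21: INC a by 6): {a=6, c=38}
  after event 5 (t=31: DEC b by 13): {a=6, b=-13, c=38}
  after event 6 (t=36: SET d = -1): {a=6, b=-13, c=38, d=-1}
  after event 7 (t=46: DEL a): {b=-13, c=38, d=-1}
  after event 8 (t=52: INC b by 14): {b=1, c=38, d=-1}
  after event 9 (t=54: DEC c by 9): {b=1, c=29, d=-1}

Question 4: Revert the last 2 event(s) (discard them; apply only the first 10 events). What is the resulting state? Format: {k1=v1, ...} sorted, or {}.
Answer: {b=1, c=29}

Derivation:
Keep first 10 events (discard last 2):
  after event 1 (t=8: DEL d): {}
  after event 2 (t=10: INC c by 9): {c=9}
  after event 3 (t=19: SET c = 38): {c=38}
  after event 4 (t=21: INC a by 6): {a=6, c=38}
  after event 5 (t=31: DEC b by 13): {a=6, b=-13, c=38}
  after event 6 (t=36: SET d = -1): {a=6, b=-13, c=38, d=-1}
  after event 7 (t=46: DEL a): {b=-13, c=38, d=-1}
  after event 8 (t=52: INC b by 14): {b=1, c=38, d=-1}
  after event 9 (t=54: DEC c by 9): {b=1, c=29, d=-1}
  after event 10 (t=56: DEL d): {b=1, c=29}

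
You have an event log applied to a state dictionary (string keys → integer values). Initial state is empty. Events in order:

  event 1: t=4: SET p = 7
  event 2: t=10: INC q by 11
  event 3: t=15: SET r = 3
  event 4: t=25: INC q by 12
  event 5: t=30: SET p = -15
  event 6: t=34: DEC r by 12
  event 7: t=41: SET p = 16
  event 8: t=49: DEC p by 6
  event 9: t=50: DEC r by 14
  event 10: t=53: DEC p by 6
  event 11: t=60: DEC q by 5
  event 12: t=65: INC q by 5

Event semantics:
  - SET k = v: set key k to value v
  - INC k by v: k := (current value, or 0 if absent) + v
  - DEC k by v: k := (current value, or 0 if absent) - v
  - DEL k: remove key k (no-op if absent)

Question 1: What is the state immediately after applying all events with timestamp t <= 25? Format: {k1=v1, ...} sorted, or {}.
Answer: {p=7, q=23, r=3}

Derivation:
Apply events with t <= 25 (4 events):
  after event 1 (t=4: SET p = 7): {p=7}
  after event 2 (t=10: INC q by 11): {p=7, q=11}
  after event 3 (t=15: SET r = 3): {p=7, q=11, r=3}
  after event 4 (t=25: INC q by 12): {p=7, q=23, r=3}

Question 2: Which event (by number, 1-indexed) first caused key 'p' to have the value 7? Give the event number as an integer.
Answer: 1

Derivation:
Looking for first event where p becomes 7:
  event 1: p (absent) -> 7  <-- first match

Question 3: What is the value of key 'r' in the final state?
Answer: -23

Derivation:
Track key 'r' through all 12 events:
  event 1 (t=4: SET p = 7): r unchanged
  event 2 (t=10: INC q by 11): r unchanged
  event 3 (t=15: SET r = 3): r (absent) -> 3
  event 4 (t=25: INC q by 12): r unchanged
  event 5 (t=30: SET p = -15): r unchanged
  event 6 (t=34: DEC r by 12): r 3 -> -9
  event 7 (t=41: SET p = 16): r unchanged
  event 8 (t=49: DEC p by 6): r unchanged
  event 9 (t=50: DEC r by 14): r -9 -> -23
  event 10 (t=53: DEC p by 6): r unchanged
  event 11 (t=60: DEC q by 5): r unchanged
  event 12 (t=65: INC q by 5): r unchanged
Final: r = -23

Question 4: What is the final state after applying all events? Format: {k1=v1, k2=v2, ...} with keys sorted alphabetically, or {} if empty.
  after event 1 (t=4: SET p = 7): {p=7}
  after event 2 (t=10: INC q by 11): {p=7, q=11}
  after event 3 (t=15: SET r = 3): {p=7, q=11, r=3}
  after event 4 (t=25: INC q by 12): {p=7, q=23, r=3}
  after event 5 (t=30: SET p = -15): {p=-15, q=23, r=3}
  after event 6 (t=34: DEC r by 12): {p=-15, q=23, r=-9}
  after event 7 (t=41: SET p = 16): {p=16, q=23, r=-9}
  after event 8 (t=49: DEC p by 6): {p=10, q=23, r=-9}
  after event 9 (t=50: DEC r by 14): {p=10, q=23, r=-23}
  after event 10 (t=53: DEC p by 6): {p=4, q=23, r=-23}
  after event 11 (t=60: DEC q by 5): {p=4, q=18, r=-23}
  after event 12 (t=65: INC q by 5): {p=4, q=23, r=-23}

Answer: {p=4, q=23, r=-23}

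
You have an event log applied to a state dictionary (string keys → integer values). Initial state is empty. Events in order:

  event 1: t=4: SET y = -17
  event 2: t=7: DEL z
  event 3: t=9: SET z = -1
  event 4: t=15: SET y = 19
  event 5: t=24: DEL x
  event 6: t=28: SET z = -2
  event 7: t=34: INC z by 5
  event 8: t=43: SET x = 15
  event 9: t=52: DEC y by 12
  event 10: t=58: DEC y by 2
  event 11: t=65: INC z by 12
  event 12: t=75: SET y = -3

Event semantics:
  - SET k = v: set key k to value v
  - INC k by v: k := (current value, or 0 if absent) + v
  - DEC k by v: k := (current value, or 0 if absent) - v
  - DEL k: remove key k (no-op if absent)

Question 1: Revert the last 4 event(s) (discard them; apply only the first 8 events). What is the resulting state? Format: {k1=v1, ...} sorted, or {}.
Keep first 8 events (discard last 4):
  after event 1 (t=4: SET y = -17): {y=-17}
  after event 2 (t=7: DEL z): {y=-17}
  after event 3 (t=9: SET z = -1): {y=-17, z=-1}
  after event 4 (t=15: SET y = 19): {y=19, z=-1}
  after event 5 (t=24: DEL x): {y=19, z=-1}
  after event 6 (t=28: SET z = -2): {y=19, z=-2}
  after event 7 (t=34: INC z by 5): {y=19, z=3}
  after event 8 (t=43: SET x = 15): {x=15, y=19, z=3}

Answer: {x=15, y=19, z=3}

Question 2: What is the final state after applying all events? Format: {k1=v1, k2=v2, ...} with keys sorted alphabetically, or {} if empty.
Answer: {x=15, y=-3, z=15}

Derivation:
  after event 1 (t=4: SET y = -17): {y=-17}
  after event 2 (t=7: DEL z): {y=-17}
  after event 3 (t=9: SET z = -1): {y=-17, z=-1}
  after event 4 (t=15: SET y = 19): {y=19, z=-1}
  after event 5 (t=24: DEL x): {y=19, z=-1}
  after event 6 (t=28: SET z = -2): {y=19, z=-2}
  after event 7 (t=34: INC z by 5): {y=19, z=3}
  after event 8 (t=43: SET x = 15): {x=15, y=19, z=3}
  after event 9 (t=52: DEC y by 12): {x=15, y=7, z=3}
  after event 10 (t=58: DEC y by 2): {x=15, y=5, z=3}
  after event 11 (t=65: INC z by 12): {x=15, y=5, z=15}
  after event 12 (t=75: SET y = -3): {x=15, y=-3, z=15}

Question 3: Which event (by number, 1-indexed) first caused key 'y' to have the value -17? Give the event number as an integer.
Answer: 1

Derivation:
Looking for first event where y becomes -17:
  event 1: y (absent) -> -17  <-- first match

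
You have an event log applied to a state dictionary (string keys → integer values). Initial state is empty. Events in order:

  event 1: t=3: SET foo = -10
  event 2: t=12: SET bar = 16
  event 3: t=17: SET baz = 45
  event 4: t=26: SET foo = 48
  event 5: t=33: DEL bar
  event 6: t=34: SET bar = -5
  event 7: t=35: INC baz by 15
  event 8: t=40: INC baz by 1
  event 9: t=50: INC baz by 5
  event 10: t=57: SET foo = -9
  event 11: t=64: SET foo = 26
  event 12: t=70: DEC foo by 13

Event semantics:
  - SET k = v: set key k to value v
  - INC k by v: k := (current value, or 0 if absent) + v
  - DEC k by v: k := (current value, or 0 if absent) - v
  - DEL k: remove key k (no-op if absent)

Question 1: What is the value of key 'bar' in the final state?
Answer: -5

Derivation:
Track key 'bar' through all 12 events:
  event 1 (t=3: SET foo = -10): bar unchanged
  event 2 (t=12: SET bar = 16): bar (absent) -> 16
  event 3 (t=17: SET baz = 45): bar unchanged
  event 4 (t=26: SET foo = 48): bar unchanged
  event 5 (t=33: DEL bar): bar 16 -> (absent)
  event 6 (t=34: SET bar = -5): bar (absent) -> -5
  event 7 (t=35: INC baz by 15): bar unchanged
  event 8 (t=40: INC baz by 1): bar unchanged
  event 9 (t=50: INC baz by 5): bar unchanged
  event 10 (t=57: SET foo = -9): bar unchanged
  event 11 (t=64: SET foo = 26): bar unchanged
  event 12 (t=70: DEC foo by 13): bar unchanged
Final: bar = -5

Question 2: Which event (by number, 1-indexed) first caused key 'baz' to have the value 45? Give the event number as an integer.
Looking for first event where baz becomes 45:
  event 3: baz (absent) -> 45  <-- first match

Answer: 3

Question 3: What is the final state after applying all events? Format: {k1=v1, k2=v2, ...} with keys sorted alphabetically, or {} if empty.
  after event 1 (t=3: SET foo = -10): {foo=-10}
  after event 2 (t=12: SET bar = 16): {bar=16, foo=-10}
  after event 3 (t=17: SET baz = 45): {bar=16, baz=45, foo=-10}
  after event 4 (t=26: SET foo = 48): {bar=16, baz=45, foo=48}
  after event 5 (t=33: DEL bar): {baz=45, foo=48}
  after event 6 (t=34: SET bar = -5): {bar=-5, baz=45, foo=48}
  after event 7 (t=35: INC baz by 15): {bar=-5, baz=60, foo=48}
  after event 8 (t=40: INC baz by 1): {bar=-5, baz=61, foo=48}
  after event 9 (t=50: INC baz by 5): {bar=-5, baz=66, foo=48}
  after event 10 (t=57: SET foo = -9): {bar=-5, baz=66, foo=-9}
  after event 11 (t=64: SET foo = 26): {bar=-5, baz=66, foo=26}
  after event 12 (t=70: DEC foo by 13): {bar=-5, baz=66, foo=13}

Answer: {bar=-5, baz=66, foo=13}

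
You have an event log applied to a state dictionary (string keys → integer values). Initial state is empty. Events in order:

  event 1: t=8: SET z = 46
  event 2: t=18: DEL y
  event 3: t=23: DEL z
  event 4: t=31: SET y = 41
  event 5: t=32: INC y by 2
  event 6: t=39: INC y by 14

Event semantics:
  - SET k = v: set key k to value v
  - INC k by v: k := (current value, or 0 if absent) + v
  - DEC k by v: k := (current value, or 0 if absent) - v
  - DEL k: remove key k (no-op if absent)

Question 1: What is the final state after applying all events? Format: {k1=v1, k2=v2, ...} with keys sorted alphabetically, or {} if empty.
Answer: {y=57}

Derivation:
  after event 1 (t=8: SET z = 46): {z=46}
  after event 2 (t=18: DEL y): {z=46}
  after event 3 (t=23: DEL z): {}
  after event 4 (t=31: SET y = 41): {y=41}
  after event 5 (t=32: INC y by 2): {y=43}
  after event 6 (t=39: INC y by 14): {y=57}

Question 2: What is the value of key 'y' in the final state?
Answer: 57

Derivation:
Track key 'y' through all 6 events:
  event 1 (t=8: SET z = 46): y unchanged
  event 2 (t=18: DEL y): y (absent) -> (absent)
  event 3 (t=23: DEL z): y unchanged
  event 4 (t=31: SET y = 41): y (absent) -> 41
  event 5 (t=32: INC y by 2): y 41 -> 43
  event 6 (t=39: INC y by 14): y 43 -> 57
Final: y = 57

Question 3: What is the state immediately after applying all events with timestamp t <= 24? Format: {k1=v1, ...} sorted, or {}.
Apply events with t <= 24 (3 events):
  after event 1 (t=8: SET z = 46): {z=46}
  after event 2 (t=18: DEL y): {z=46}
  after event 3 (t=23: DEL z): {}

Answer: {}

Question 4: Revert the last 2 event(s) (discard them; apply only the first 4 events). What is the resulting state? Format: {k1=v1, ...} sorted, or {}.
Answer: {y=41}

Derivation:
Keep first 4 events (discard last 2):
  after event 1 (t=8: SET z = 46): {z=46}
  after event 2 (t=18: DEL y): {z=46}
  after event 3 (t=23: DEL z): {}
  after event 4 (t=31: SET y = 41): {y=41}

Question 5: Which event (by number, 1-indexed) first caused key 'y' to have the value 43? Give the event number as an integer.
Answer: 5

Derivation:
Looking for first event where y becomes 43:
  event 4: y = 41
  event 5: y 41 -> 43  <-- first match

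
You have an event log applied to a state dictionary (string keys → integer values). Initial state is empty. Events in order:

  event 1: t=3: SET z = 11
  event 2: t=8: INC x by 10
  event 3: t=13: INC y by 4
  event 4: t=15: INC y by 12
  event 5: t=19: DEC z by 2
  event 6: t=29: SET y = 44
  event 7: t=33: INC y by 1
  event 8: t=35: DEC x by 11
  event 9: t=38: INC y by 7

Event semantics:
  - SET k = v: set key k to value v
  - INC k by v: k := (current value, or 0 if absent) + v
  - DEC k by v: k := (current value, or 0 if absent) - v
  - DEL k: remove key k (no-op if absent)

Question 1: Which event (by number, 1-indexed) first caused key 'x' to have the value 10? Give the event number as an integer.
Answer: 2

Derivation:
Looking for first event where x becomes 10:
  event 2: x (absent) -> 10  <-- first match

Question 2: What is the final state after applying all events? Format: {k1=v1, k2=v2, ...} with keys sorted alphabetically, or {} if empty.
  after event 1 (t=3: SET z = 11): {z=11}
  after event 2 (t=8: INC x by 10): {x=10, z=11}
  after event 3 (t=13: INC y by 4): {x=10, y=4, z=11}
  after event 4 (t=15: INC y by 12): {x=10, y=16, z=11}
  after event 5 (t=19: DEC z by 2): {x=10, y=16, z=9}
  after event 6 (t=29: SET y = 44): {x=10, y=44, z=9}
  after event 7 (t=33: INC y by 1): {x=10, y=45, z=9}
  after event 8 (t=35: DEC x by 11): {x=-1, y=45, z=9}
  after event 9 (t=38: INC y by 7): {x=-1, y=52, z=9}

Answer: {x=-1, y=52, z=9}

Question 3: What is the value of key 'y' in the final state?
Track key 'y' through all 9 events:
  event 1 (t=3: SET z = 11): y unchanged
  event 2 (t=8: INC x by 10): y unchanged
  event 3 (t=13: INC y by 4): y (absent) -> 4
  event 4 (t=15: INC y by 12): y 4 -> 16
  event 5 (t=19: DEC z by 2): y unchanged
  event 6 (t=29: SET y = 44): y 16 -> 44
  event 7 (t=33: INC y by 1): y 44 -> 45
  event 8 (t=35: DEC x by 11): y unchanged
  event 9 (t=38: INC y by 7): y 45 -> 52
Final: y = 52

Answer: 52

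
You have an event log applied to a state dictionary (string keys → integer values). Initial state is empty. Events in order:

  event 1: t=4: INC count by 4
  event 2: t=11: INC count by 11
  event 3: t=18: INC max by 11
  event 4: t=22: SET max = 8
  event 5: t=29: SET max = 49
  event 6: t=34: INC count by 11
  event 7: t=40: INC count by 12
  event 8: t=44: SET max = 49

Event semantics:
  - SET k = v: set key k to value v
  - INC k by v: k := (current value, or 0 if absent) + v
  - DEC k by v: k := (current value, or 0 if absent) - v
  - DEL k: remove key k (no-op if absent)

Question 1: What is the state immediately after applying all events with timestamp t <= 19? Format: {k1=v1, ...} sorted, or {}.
Answer: {count=15, max=11}

Derivation:
Apply events with t <= 19 (3 events):
  after event 1 (t=4: INC count by 4): {count=4}
  after event 2 (t=11: INC count by 11): {count=15}
  after event 3 (t=18: INC max by 11): {count=15, max=11}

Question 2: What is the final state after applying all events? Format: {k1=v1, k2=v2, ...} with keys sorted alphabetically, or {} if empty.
  after event 1 (t=4: INC count by 4): {count=4}
  after event 2 (t=11: INC count by 11): {count=15}
  after event 3 (t=18: INC max by 11): {count=15, max=11}
  after event 4 (t=22: SET max = 8): {count=15, max=8}
  after event 5 (t=29: SET max = 49): {count=15, max=49}
  after event 6 (t=34: INC count by 11): {count=26, max=49}
  after event 7 (t=40: INC count by 12): {count=38, max=49}
  after event 8 (t=44: SET max = 49): {count=38, max=49}

Answer: {count=38, max=49}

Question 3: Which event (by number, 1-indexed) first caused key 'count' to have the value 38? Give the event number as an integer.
Answer: 7

Derivation:
Looking for first event where count becomes 38:
  event 1: count = 4
  event 2: count = 15
  event 3: count = 15
  event 4: count = 15
  event 5: count = 15
  event 6: count = 26
  event 7: count 26 -> 38  <-- first match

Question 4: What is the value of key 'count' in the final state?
Track key 'count' through all 8 events:
  event 1 (t=4: INC count by 4): count (absent) -> 4
  event 2 (t=11: INC count by 11): count 4 -> 15
  event 3 (t=18: INC max by 11): count unchanged
  event 4 (t=22: SET max = 8): count unchanged
  event 5 (t=29: SET max = 49): count unchanged
  event 6 (t=34: INC count by 11): count 15 -> 26
  event 7 (t=40: INC count by 12): count 26 -> 38
  event 8 (t=44: SET max = 49): count unchanged
Final: count = 38

Answer: 38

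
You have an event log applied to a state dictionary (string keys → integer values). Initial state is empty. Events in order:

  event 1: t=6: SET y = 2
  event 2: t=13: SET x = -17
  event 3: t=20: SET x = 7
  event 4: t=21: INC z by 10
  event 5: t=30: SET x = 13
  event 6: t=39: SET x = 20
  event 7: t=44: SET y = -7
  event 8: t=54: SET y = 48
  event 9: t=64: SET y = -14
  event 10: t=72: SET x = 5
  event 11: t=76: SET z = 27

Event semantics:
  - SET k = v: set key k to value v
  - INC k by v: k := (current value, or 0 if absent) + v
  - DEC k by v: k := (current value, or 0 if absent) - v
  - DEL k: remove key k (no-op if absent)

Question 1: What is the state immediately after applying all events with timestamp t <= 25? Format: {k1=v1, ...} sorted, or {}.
Answer: {x=7, y=2, z=10}

Derivation:
Apply events with t <= 25 (4 events):
  after event 1 (t=6: SET y = 2): {y=2}
  after event 2 (t=13: SET x = -17): {x=-17, y=2}
  after event 3 (t=20: SET x = 7): {x=7, y=2}
  after event 4 (t=21: INC z by 10): {x=7, y=2, z=10}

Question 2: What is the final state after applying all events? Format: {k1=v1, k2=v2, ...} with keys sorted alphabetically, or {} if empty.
Answer: {x=5, y=-14, z=27}

Derivation:
  after event 1 (t=6: SET y = 2): {y=2}
  after event 2 (t=13: SET x = -17): {x=-17, y=2}
  after event 3 (t=20: SET x = 7): {x=7, y=2}
  after event 4 (t=21: INC z by 10): {x=7, y=2, z=10}
  after event 5 (t=30: SET x = 13): {x=13, y=2, z=10}
  after event 6 (t=39: SET x = 20): {x=20, y=2, z=10}
  after event 7 (t=44: SET y = -7): {x=20, y=-7, z=10}
  after event 8 (t=54: SET y = 48): {x=20, y=48, z=10}
  after event 9 (t=64: SET y = -14): {x=20, y=-14, z=10}
  after event 10 (t=72: SET x = 5): {x=5, y=-14, z=10}
  after event 11 (t=76: SET z = 27): {x=5, y=-14, z=27}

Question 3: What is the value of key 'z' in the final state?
Answer: 27

Derivation:
Track key 'z' through all 11 events:
  event 1 (t=6: SET y = 2): z unchanged
  event 2 (t=13: SET x = -17): z unchanged
  event 3 (t=20: SET x = 7): z unchanged
  event 4 (t=21: INC z by 10): z (absent) -> 10
  event 5 (t=30: SET x = 13): z unchanged
  event 6 (t=39: SET x = 20): z unchanged
  event 7 (t=44: SET y = -7): z unchanged
  event 8 (t=54: SET y = 48): z unchanged
  event 9 (t=64: SET y = -14): z unchanged
  event 10 (t=72: SET x = 5): z unchanged
  event 11 (t=76: SET z = 27): z 10 -> 27
Final: z = 27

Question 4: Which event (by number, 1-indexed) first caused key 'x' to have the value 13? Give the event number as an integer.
Looking for first event where x becomes 13:
  event 2: x = -17
  event 3: x = 7
  event 4: x = 7
  event 5: x 7 -> 13  <-- first match

Answer: 5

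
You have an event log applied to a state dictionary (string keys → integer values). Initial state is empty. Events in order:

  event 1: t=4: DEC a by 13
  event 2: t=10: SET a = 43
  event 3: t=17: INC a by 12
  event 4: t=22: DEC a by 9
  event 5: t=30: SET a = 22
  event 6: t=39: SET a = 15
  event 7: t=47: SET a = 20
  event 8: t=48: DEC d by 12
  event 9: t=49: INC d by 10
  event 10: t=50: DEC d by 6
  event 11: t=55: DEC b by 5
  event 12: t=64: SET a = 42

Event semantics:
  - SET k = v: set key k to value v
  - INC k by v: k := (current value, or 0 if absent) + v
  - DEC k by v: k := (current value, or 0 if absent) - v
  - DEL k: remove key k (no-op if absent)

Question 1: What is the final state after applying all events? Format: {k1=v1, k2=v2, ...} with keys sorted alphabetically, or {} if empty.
  after event 1 (t=4: DEC a by 13): {a=-13}
  after event 2 (t=10: SET a = 43): {a=43}
  after event 3 (t=17: INC a by 12): {a=55}
  after event 4 (t=22: DEC a by 9): {a=46}
  after event 5 (t=30: SET a = 22): {a=22}
  after event 6 (t=39: SET a = 15): {a=15}
  after event 7 (t=47: SET a = 20): {a=20}
  after event 8 (t=48: DEC d by 12): {a=20, d=-12}
  after event 9 (t=49: INC d by 10): {a=20, d=-2}
  after event 10 (t=50: DEC d by 6): {a=20, d=-8}
  after event 11 (t=55: DEC b by 5): {a=20, b=-5, d=-8}
  after event 12 (t=64: SET a = 42): {a=42, b=-5, d=-8}

Answer: {a=42, b=-5, d=-8}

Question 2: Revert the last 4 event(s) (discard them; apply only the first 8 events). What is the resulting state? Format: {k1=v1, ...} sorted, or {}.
Answer: {a=20, d=-12}

Derivation:
Keep first 8 events (discard last 4):
  after event 1 (t=4: DEC a by 13): {a=-13}
  after event 2 (t=10: SET a = 43): {a=43}
  after event 3 (t=17: INC a by 12): {a=55}
  after event 4 (t=22: DEC a by 9): {a=46}
  after event 5 (t=30: SET a = 22): {a=22}
  after event 6 (t=39: SET a = 15): {a=15}
  after event 7 (t=47: SET a = 20): {a=20}
  after event 8 (t=48: DEC d by 12): {a=20, d=-12}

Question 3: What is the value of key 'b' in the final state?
Track key 'b' through all 12 events:
  event 1 (t=4: DEC a by 13): b unchanged
  event 2 (t=10: SET a = 43): b unchanged
  event 3 (t=17: INC a by 12): b unchanged
  event 4 (t=22: DEC a by 9): b unchanged
  event 5 (t=30: SET a = 22): b unchanged
  event 6 (t=39: SET a = 15): b unchanged
  event 7 (t=47: SET a = 20): b unchanged
  event 8 (t=48: DEC d by 12): b unchanged
  event 9 (t=49: INC d by 10): b unchanged
  event 10 (t=50: DEC d by 6): b unchanged
  event 11 (t=55: DEC b by 5): b (absent) -> -5
  event 12 (t=64: SET a = 42): b unchanged
Final: b = -5

Answer: -5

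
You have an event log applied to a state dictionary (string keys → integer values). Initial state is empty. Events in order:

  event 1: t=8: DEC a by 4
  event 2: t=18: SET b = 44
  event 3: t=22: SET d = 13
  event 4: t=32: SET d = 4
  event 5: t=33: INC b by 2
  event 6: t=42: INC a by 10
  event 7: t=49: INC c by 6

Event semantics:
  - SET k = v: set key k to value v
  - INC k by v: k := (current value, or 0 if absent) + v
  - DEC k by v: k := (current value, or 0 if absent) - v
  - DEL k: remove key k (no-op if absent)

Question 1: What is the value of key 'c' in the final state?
Track key 'c' through all 7 events:
  event 1 (t=8: DEC a by 4): c unchanged
  event 2 (t=18: SET b = 44): c unchanged
  event 3 (t=22: SET d = 13): c unchanged
  event 4 (t=32: SET d = 4): c unchanged
  event 5 (t=33: INC b by 2): c unchanged
  event 6 (t=42: INC a by 10): c unchanged
  event 7 (t=49: INC c by 6): c (absent) -> 6
Final: c = 6

Answer: 6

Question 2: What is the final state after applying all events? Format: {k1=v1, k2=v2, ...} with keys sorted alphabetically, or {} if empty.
Answer: {a=6, b=46, c=6, d=4}

Derivation:
  after event 1 (t=8: DEC a by 4): {a=-4}
  after event 2 (t=18: SET b = 44): {a=-4, b=44}
  after event 3 (t=22: SET d = 13): {a=-4, b=44, d=13}
  after event 4 (t=32: SET d = 4): {a=-4, b=44, d=4}
  after event 5 (t=33: INC b by 2): {a=-4, b=46, d=4}
  after event 6 (t=42: INC a by 10): {a=6, b=46, d=4}
  after event 7 (t=49: INC c by 6): {a=6, b=46, c=6, d=4}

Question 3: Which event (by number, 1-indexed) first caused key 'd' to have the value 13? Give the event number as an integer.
Looking for first event where d becomes 13:
  event 3: d (absent) -> 13  <-- first match

Answer: 3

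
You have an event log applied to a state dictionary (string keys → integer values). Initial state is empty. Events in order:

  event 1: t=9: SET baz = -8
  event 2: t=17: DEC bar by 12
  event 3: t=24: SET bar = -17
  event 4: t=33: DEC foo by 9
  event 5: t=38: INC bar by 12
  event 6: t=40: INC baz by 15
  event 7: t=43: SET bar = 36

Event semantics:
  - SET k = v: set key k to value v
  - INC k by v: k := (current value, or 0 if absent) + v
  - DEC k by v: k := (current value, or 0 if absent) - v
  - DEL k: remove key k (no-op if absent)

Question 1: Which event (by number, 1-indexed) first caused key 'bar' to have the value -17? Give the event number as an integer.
Looking for first event where bar becomes -17:
  event 2: bar = -12
  event 3: bar -12 -> -17  <-- first match

Answer: 3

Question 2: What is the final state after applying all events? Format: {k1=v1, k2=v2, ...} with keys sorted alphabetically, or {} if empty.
Answer: {bar=36, baz=7, foo=-9}

Derivation:
  after event 1 (t=9: SET baz = -8): {baz=-8}
  after event 2 (t=17: DEC bar by 12): {bar=-12, baz=-8}
  after event 3 (t=24: SET bar = -17): {bar=-17, baz=-8}
  after event 4 (t=33: DEC foo by 9): {bar=-17, baz=-8, foo=-9}
  after event 5 (t=38: INC bar by 12): {bar=-5, baz=-8, foo=-9}
  after event 6 (t=40: INC baz by 15): {bar=-5, baz=7, foo=-9}
  after event 7 (t=43: SET bar = 36): {bar=36, baz=7, foo=-9}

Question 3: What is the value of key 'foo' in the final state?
Track key 'foo' through all 7 events:
  event 1 (t=9: SET baz = -8): foo unchanged
  event 2 (t=17: DEC bar by 12): foo unchanged
  event 3 (t=24: SET bar = -17): foo unchanged
  event 4 (t=33: DEC foo by 9): foo (absent) -> -9
  event 5 (t=38: INC bar by 12): foo unchanged
  event 6 (t=40: INC baz by 15): foo unchanged
  event 7 (t=43: SET bar = 36): foo unchanged
Final: foo = -9

Answer: -9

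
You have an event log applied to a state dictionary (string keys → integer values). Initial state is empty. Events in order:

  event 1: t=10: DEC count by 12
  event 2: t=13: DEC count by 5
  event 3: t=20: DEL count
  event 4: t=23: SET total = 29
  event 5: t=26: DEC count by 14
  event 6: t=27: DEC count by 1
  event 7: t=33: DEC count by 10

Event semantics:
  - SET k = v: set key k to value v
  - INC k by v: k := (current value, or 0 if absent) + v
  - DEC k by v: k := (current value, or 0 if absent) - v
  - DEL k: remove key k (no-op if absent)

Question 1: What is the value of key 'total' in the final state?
Track key 'total' through all 7 events:
  event 1 (t=10: DEC count by 12): total unchanged
  event 2 (t=13: DEC count by 5): total unchanged
  event 3 (t=20: DEL count): total unchanged
  event 4 (t=23: SET total = 29): total (absent) -> 29
  event 5 (t=26: DEC count by 14): total unchanged
  event 6 (t=27: DEC count by 1): total unchanged
  event 7 (t=33: DEC count by 10): total unchanged
Final: total = 29

Answer: 29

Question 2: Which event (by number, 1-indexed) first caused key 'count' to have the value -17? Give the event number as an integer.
Answer: 2

Derivation:
Looking for first event where count becomes -17:
  event 1: count = -12
  event 2: count -12 -> -17  <-- first match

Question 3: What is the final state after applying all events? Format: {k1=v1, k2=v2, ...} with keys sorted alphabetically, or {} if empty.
Answer: {count=-25, total=29}

Derivation:
  after event 1 (t=10: DEC count by 12): {count=-12}
  after event 2 (t=13: DEC count by 5): {count=-17}
  after event 3 (t=20: DEL count): {}
  after event 4 (t=23: SET total = 29): {total=29}
  after event 5 (t=26: DEC count by 14): {count=-14, total=29}
  after event 6 (t=27: DEC count by 1): {count=-15, total=29}
  after event 7 (t=33: DEC count by 10): {count=-25, total=29}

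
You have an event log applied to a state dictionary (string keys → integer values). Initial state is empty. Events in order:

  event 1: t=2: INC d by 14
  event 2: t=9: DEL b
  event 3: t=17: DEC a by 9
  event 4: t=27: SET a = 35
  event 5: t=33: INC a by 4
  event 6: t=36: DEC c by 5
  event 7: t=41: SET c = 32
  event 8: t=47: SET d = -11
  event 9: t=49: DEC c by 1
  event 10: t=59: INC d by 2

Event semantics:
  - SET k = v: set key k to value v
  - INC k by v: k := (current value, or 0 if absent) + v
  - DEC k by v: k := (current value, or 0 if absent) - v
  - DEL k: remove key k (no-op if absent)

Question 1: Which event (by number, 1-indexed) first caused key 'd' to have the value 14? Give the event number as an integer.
Answer: 1

Derivation:
Looking for first event where d becomes 14:
  event 1: d (absent) -> 14  <-- first match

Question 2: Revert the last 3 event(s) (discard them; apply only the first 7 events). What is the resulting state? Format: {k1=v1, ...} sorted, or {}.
Answer: {a=39, c=32, d=14}

Derivation:
Keep first 7 events (discard last 3):
  after event 1 (t=2: INC d by 14): {d=14}
  after event 2 (t=9: DEL b): {d=14}
  after event 3 (t=17: DEC a by 9): {a=-9, d=14}
  after event 4 (t=27: SET a = 35): {a=35, d=14}
  after event 5 (t=33: INC a by 4): {a=39, d=14}
  after event 6 (t=36: DEC c by 5): {a=39, c=-5, d=14}
  after event 7 (t=41: SET c = 32): {a=39, c=32, d=14}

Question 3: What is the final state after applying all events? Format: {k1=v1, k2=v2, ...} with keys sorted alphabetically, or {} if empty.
Answer: {a=39, c=31, d=-9}

Derivation:
  after event 1 (t=2: INC d by 14): {d=14}
  after event 2 (t=9: DEL b): {d=14}
  after event 3 (t=17: DEC a by 9): {a=-9, d=14}
  after event 4 (t=27: SET a = 35): {a=35, d=14}
  after event 5 (t=33: INC a by 4): {a=39, d=14}
  after event 6 (t=36: DEC c by 5): {a=39, c=-5, d=14}
  after event 7 (t=41: SET c = 32): {a=39, c=32, d=14}
  after event 8 (t=47: SET d = -11): {a=39, c=32, d=-11}
  after event 9 (t=49: DEC c by 1): {a=39, c=31, d=-11}
  after event 10 (t=59: INC d by 2): {a=39, c=31, d=-9}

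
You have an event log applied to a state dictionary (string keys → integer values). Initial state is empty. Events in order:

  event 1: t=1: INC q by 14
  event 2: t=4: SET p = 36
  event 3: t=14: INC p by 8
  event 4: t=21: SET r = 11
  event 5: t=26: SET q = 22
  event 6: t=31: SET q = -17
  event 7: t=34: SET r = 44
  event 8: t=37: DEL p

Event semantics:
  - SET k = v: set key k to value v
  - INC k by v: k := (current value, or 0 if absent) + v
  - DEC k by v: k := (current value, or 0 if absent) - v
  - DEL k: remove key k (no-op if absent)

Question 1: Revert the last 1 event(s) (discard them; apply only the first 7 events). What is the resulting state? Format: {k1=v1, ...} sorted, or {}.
Answer: {p=44, q=-17, r=44}

Derivation:
Keep first 7 events (discard last 1):
  after event 1 (t=1: INC q by 14): {q=14}
  after event 2 (t=4: SET p = 36): {p=36, q=14}
  after event 3 (t=14: INC p by 8): {p=44, q=14}
  after event 4 (t=21: SET r = 11): {p=44, q=14, r=11}
  after event 5 (t=26: SET q = 22): {p=44, q=22, r=11}
  after event 6 (t=31: SET q = -17): {p=44, q=-17, r=11}
  after event 7 (t=34: SET r = 44): {p=44, q=-17, r=44}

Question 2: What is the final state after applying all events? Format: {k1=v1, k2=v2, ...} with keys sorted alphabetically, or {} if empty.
Answer: {q=-17, r=44}

Derivation:
  after event 1 (t=1: INC q by 14): {q=14}
  after event 2 (t=4: SET p = 36): {p=36, q=14}
  after event 3 (t=14: INC p by 8): {p=44, q=14}
  after event 4 (t=21: SET r = 11): {p=44, q=14, r=11}
  after event 5 (t=26: SET q = 22): {p=44, q=22, r=11}
  after event 6 (t=31: SET q = -17): {p=44, q=-17, r=11}
  after event 7 (t=34: SET r = 44): {p=44, q=-17, r=44}
  after event 8 (t=37: DEL p): {q=-17, r=44}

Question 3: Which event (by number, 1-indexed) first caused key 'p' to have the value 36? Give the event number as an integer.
Looking for first event where p becomes 36:
  event 2: p (absent) -> 36  <-- first match

Answer: 2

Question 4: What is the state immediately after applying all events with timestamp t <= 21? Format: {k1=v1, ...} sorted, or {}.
Answer: {p=44, q=14, r=11}

Derivation:
Apply events with t <= 21 (4 events):
  after event 1 (t=1: INC q by 14): {q=14}
  after event 2 (t=4: SET p = 36): {p=36, q=14}
  after event 3 (t=14: INC p by 8): {p=44, q=14}
  after event 4 (t=21: SET r = 11): {p=44, q=14, r=11}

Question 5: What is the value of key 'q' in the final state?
Answer: -17

Derivation:
Track key 'q' through all 8 events:
  event 1 (t=1: INC q by 14): q (absent) -> 14
  event 2 (t=4: SET p = 36): q unchanged
  event 3 (t=14: INC p by 8): q unchanged
  event 4 (t=21: SET r = 11): q unchanged
  event 5 (t=26: SET q = 22): q 14 -> 22
  event 6 (t=31: SET q = -17): q 22 -> -17
  event 7 (t=34: SET r = 44): q unchanged
  event 8 (t=37: DEL p): q unchanged
Final: q = -17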